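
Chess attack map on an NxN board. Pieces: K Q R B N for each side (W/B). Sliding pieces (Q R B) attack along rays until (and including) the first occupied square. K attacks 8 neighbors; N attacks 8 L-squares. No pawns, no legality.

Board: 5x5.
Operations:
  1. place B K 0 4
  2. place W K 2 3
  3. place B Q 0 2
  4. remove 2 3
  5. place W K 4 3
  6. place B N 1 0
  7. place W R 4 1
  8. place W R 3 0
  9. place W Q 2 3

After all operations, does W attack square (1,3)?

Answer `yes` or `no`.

Answer: yes

Derivation:
Op 1: place BK@(0,4)
Op 2: place WK@(2,3)
Op 3: place BQ@(0,2)
Op 4: remove (2,3)
Op 5: place WK@(4,3)
Op 6: place BN@(1,0)
Op 7: place WR@(4,1)
Op 8: place WR@(3,0)
Op 9: place WQ@(2,3)
Per-piece attacks for W:
  WQ@(2,3): attacks (2,4) (2,2) (2,1) (2,0) (3,3) (4,3) (1,3) (0,3) (3,4) (3,2) (4,1) (1,4) (1,2) (0,1) [ray(1,0) blocked at (4,3); ray(1,-1) blocked at (4,1)]
  WR@(3,0): attacks (3,1) (3,2) (3,3) (3,4) (4,0) (2,0) (1,0) [ray(-1,0) blocked at (1,0)]
  WR@(4,1): attacks (4,2) (4,3) (4,0) (3,1) (2,1) (1,1) (0,1) [ray(0,1) blocked at (4,3)]
  WK@(4,3): attacks (4,4) (4,2) (3,3) (3,4) (3,2)
W attacks (1,3): yes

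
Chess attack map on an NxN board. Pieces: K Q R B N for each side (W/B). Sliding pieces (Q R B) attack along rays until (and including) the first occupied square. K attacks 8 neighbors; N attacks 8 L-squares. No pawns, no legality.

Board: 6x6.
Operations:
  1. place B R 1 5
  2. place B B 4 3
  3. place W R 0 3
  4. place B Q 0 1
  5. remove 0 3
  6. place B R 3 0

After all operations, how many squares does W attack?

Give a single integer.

Answer: 0

Derivation:
Op 1: place BR@(1,5)
Op 2: place BB@(4,3)
Op 3: place WR@(0,3)
Op 4: place BQ@(0,1)
Op 5: remove (0,3)
Op 6: place BR@(3,0)
Per-piece attacks for W:
Union (0 distinct): (none)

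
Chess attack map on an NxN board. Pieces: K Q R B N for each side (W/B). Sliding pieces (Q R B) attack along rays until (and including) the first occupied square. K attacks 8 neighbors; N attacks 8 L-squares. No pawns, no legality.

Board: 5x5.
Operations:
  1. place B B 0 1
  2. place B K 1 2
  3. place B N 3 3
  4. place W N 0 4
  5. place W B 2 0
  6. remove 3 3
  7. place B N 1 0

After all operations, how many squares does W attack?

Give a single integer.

Answer: 6

Derivation:
Op 1: place BB@(0,1)
Op 2: place BK@(1,2)
Op 3: place BN@(3,3)
Op 4: place WN@(0,4)
Op 5: place WB@(2,0)
Op 6: remove (3,3)
Op 7: place BN@(1,0)
Per-piece attacks for W:
  WN@(0,4): attacks (1,2) (2,3)
  WB@(2,0): attacks (3,1) (4,2) (1,1) (0,2)
Union (6 distinct): (0,2) (1,1) (1,2) (2,3) (3,1) (4,2)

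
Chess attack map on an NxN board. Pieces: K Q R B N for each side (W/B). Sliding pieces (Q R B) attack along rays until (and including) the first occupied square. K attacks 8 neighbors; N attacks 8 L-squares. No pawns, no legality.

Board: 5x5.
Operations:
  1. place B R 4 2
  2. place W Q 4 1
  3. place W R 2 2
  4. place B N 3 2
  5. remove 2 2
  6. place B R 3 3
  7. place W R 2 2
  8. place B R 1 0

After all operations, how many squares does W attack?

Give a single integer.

Answer: 13

Derivation:
Op 1: place BR@(4,2)
Op 2: place WQ@(4,1)
Op 3: place WR@(2,2)
Op 4: place BN@(3,2)
Op 5: remove (2,2)
Op 6: place BR@(3,3)
Op 7: place WR@(2,2)
Op 8: place BR@(1,0)
Per-piece attacks for W:
  WR@(2,2): attacks (2,3) (2,4) (2,1) (2,0) (3,2) (1,2) (0,2) [ray(1,0) blocked at (3,2)]
  WQ@(4,1): attacks (4,2) (4,0) (3,1) (2,1) (1,1) (0,1) (3,2) (3,0) [ray(0,1) blocked at (4,2); ray(-1,1) blocked at (3,2)]
Union (13 distinct): (0,1) (0,2) (1,1) (1,2) (2,0) (2,1) (2,3) (2,4) (3,0) (3,1) (3,2) (4,0) (4,2)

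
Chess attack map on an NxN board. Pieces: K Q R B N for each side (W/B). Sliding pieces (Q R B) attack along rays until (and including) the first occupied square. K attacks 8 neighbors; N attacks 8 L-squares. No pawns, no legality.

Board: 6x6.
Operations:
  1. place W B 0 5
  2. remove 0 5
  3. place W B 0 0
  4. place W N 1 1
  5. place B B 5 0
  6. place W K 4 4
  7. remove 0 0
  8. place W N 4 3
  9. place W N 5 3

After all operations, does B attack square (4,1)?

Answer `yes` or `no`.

Answer: yes

Derivation:
Op 1: place WB@(0,5)
Op 2: remove (0,5)
Op 3: place WB@(0,0)
Op 4: place WN@(1,1)
Op 5: place BB@(5,0)
Op 6: place WK@(4,4)
Op 7: remove (0,0)
Op 8: place WN@(4,3)
Op 9: place WN@(5,3)
Per-piece attacks for B:
  BB@(5,0): attacks (4,1) (3,2) (2,3) (1,4) (0,5)
B attacks (4,1): yes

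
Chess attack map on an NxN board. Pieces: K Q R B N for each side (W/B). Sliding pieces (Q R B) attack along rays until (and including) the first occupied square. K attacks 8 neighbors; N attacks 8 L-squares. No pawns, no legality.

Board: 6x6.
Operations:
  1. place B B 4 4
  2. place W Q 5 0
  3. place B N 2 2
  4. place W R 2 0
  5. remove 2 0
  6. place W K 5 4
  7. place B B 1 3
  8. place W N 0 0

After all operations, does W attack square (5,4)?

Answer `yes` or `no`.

Op 1: place BB@(4,4)
Op 2: place WQ@(5,0)
Op 3: place BN@(2,2)
Op 4: place WR@(2,0)
Op 5: remove (2,0)
Op 6: place WK@(5,4)
Op 7: place BB@(1,3)
Op 8: place WN@(0,0)
Per-piece attacks for W:
  WN@(0,0): attacks (1,2) (2,1)
  WQ@(5,0): attacks (5,1) (5,2) (5,3) (5,4) (4,0) (3,0) (2,0) (1,0) (0,0) (4,1) (3,2) (2,3) (1,4) (0,5) [ray(0,1) blocked at (5,4); ray(-1,0) blocked at (0,0)]
  WK@(5,4): attacks (5,5) (5,3) (4,4) (4,5) (4,3)
W attacks (5,4): yes

Answer: yes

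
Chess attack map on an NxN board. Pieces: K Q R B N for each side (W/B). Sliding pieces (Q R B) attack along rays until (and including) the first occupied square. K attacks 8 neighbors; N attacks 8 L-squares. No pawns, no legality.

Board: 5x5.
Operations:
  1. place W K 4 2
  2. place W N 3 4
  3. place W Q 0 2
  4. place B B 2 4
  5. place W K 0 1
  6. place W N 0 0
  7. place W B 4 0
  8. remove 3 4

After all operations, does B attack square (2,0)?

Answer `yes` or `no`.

Op 1: place WK@(4,2)
Op 2: place WN@(3,4)
Op 3: place WQ@(0,2)
Op 4: place BB@(2,4)
Op 5: place WK@(0,1)
Op 6: place WN@(0,0)
Op 7: place WB@(4,0)
Op 8: remove (3,4)
Per-piece attacks for B:
  BB@(2,4): attacks (3,3) (4,2) (1,3) (0,2) [ray(1,-1) blocked at (4,2); ray(-1,-1) blocked at (0,2)]
B attacks (2,0): no

Answer: no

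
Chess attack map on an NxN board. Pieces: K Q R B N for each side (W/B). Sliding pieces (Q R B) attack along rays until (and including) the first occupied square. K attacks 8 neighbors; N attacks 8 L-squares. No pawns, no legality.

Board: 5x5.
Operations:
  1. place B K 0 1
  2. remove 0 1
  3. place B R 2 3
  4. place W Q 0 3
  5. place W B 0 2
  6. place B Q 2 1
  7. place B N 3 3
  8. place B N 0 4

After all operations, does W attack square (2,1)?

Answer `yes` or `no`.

Op 1: place BK@(0,1)
Op 2: remove (0,1)
Op 3: place BR@(2,3)
Op 4: place WQ@(0,3)
Op 5: place WB@(0,2)
Op 6: place BQ@(2,1)
Op 7: place BN@(3,3)
Op 8: place BN@(0,4)
Per-piece attacks for W:
  WB@(0,2): attacks (1,3) (2,4) (1,1) (2,0)
  WQ@(0,3): attacks (0,4) (0,2) (1,3) (2,3) (1,4) (1,2) (2,1) [ray(0,1) blocked at (0,4); ray(0,-1) blocked at (0,2); ray(1,0) blocked at (2,3); ray(1,-1) blocked at (2,1)]
W attacks (2,1): yes

Answer: yes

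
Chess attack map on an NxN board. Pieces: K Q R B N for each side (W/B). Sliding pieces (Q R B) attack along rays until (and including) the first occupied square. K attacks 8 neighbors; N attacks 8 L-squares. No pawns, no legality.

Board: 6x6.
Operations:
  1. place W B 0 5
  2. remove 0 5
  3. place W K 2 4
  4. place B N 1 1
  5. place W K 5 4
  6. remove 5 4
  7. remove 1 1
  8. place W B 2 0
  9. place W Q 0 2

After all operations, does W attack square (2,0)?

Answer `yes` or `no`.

Answer: yes

Derivation:
Op 1: place WB@(0,5)
Op 2: remove (0,5)
Op 3: place WK@(2,4)
Op 4: place BN@(1,1)
Op 5: place WK@(5,4)
Op 6: remove (5,4)
Op 7: remove (1,1)
Op 8: place WB@(2,0)
Op 9: place WQ@(0,2)
Per-piece attacks for W:
  WQ@(0,2): attacks (0,3) (0,4) (0,5) (0,1) (0,0) (1,2) (2,2) (3,2) (4,2) (5,2) (1,3) (2,4) (1,1) (2,0) [ray(1,1) blocked at (2,4); ray(1,-1) blocked at (2,0)]
  WB@(2,0): attacks (3,1) (4,2) (5,3) (1,1) (0,2) [ray(-1,1) blocked at (0,2)]
  WK@(2,4): attacks (2,5) (2,3) (3,4) (1,4) (3,5) (3,3) (1,5) (1,3)
W attacks (2,0): yes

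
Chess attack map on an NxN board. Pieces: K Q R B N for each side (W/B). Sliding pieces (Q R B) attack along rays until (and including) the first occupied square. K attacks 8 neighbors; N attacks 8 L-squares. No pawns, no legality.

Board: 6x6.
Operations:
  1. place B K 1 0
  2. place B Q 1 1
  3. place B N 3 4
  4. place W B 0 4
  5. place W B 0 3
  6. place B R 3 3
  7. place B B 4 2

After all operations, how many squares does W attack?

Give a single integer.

Op 1: place BK@(1,0)
Op 2: place BQ@(1,1)
Op 3: place BN@(3,4)
Op 4: place WB@(0,4)
Op 5: place WB@(0,3)
Op 6: place BR@(3,3)
Op 7: place BB@(4,2)
Per-piece attacks for W:
  WB@(0,3): attacks (1,4) (2,5) (1,2) (2,1) (3,0)
  WB@(0,4): attacks (1,5) (1,3) (2,2) (3,1) (4,0)
Union (10 distinct): (1,2) (1,3) (1,4) (1,5) (2,1) (2,2) (2,5) (3,0) (3,1) (4,0)

Answer: 10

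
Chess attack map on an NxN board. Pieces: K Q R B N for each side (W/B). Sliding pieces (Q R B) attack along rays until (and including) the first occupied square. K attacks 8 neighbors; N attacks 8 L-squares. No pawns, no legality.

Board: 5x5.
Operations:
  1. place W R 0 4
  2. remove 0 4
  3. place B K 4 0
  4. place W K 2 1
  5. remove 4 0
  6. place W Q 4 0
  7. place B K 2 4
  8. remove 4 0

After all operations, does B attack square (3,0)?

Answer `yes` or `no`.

Answer: no

Derivation:
Op 1: place WR@(0,4)
Op 2: remove (0,4)
Op 3: place BK@(4,0)
Op 4: place WK@(2,1)
Op 5: remove (4,0)
Op 6: place WQ@(4,0)
Op 7: place BK@(2,4)
Op 8: remove (4,0)
Per-piece attacks for B:
  BK@(2,4): attacks (2,3) (3,4) (1,4) (3,3) (1,3)
B attacks (3,0): no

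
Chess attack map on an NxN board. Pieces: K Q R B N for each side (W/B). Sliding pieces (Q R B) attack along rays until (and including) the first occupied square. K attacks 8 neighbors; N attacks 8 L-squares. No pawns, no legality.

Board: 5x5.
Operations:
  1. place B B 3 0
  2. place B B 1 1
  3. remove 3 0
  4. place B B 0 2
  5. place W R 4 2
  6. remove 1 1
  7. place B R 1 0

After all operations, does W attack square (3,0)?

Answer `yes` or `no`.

Op 1: place BB@(3,0)
Op 2: place BB@(1,1)
Op 3: remove (3,0)
Op 4: place BB@(0,2)
Op 5: place WR@(4,2)
Op 6: remove (1,1)
Op 7: place BR@(1,0)
Per-piece attacks for W:
  WR@(4,2): attacks (4,3) (4,4) (4,1) (4,0) (3,2) (2,2) (1,2) (0,2) [ray(-1,0) blocked at (0,2)]
W attacks (3,0): no

Answer: no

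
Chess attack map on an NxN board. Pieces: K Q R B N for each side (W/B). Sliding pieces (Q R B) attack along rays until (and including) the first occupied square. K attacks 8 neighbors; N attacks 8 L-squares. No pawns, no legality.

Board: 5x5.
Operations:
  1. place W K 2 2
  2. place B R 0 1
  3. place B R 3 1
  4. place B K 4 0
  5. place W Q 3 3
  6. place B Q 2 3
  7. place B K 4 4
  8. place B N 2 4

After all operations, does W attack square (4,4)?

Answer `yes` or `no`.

Op 1: place WK@(2,2)
Op 2: place BR@(0,1)
Op 3: place BR@(3,1)
Op 4: place BK@(4,0)
Op 5: place WQ@(3,3)
Op 6: place BQ@(2,3)
Op 7: place BK@(4,4)
Op 8: place BN@(2,4)
Per-piece attacks for W:
  WK@(2,2): attacks (2,3) (2,1) (3,2) (1,2) (3,3) (3,1) (1,3) (1,1)
  WQ@(3,3): attacks (3,4) (3,2) (3,1) (4,3) (2,3) (4,4) (4,2) (2,4) (2,2) [ray(0,-1) blocked at (3,1); ray(-1,0) blocked at (2,3); ray(1,1) blocked at (4,4); ray(-1,1) blocked at (2,4); ray(-1,-1) blocked at (2,2)]
W attacks (4,4): yes

Answer: yes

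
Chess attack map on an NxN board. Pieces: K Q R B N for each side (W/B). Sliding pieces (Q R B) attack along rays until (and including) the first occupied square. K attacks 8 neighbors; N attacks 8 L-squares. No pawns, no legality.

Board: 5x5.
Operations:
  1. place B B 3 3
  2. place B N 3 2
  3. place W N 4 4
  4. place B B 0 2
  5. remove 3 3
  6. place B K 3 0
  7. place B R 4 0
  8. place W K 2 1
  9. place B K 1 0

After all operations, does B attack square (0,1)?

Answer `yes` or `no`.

Answer: yes

Derivation:
Op 1: place BB@(3,3)
Op 2: place BN@(3,2)
Op 3: place WN@(4,4)
Op 4: place BB@(0,2)
Op 5: remove (3,3)
Op 6: place BK@(3,0)
Op 7: place BR@(4,0)
Op 8: place WK@(2,1)
Op 9: place BK@(1,0)
Per-piece attacks for B:
  BB@(0,2): attacks (1,3) (2,4) (1,1) (2,0)
  BK@(1,0): attacks (1,1) (2,0) (0,0) (2,1) (0,1)
  BK@(3,0): attacks (3,1) (4,0) (2,0) (4,1) (2,1)
  BN@(3,2): attacks (4,4) (2,4) (1,3) (4,0) (2,0) (1,1)
  BR@(4,0): attacks (4,1) (4,2) (4,3) (4,4) (3,0) [ray(0,1) blocked at (4,4); ray(-1,0) blocked at (3,0)]
B attacks (0,1): yes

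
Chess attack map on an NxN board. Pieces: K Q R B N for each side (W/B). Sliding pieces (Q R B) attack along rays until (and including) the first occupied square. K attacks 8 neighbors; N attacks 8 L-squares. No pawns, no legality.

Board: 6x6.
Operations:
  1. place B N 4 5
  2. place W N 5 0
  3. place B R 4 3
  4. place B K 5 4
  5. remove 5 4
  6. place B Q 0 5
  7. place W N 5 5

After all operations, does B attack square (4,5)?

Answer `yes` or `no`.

Op 1: place BN@(4,5)
Op 2: place WN@(5,0)
Op 3: place BR@(4,3)
Op 4: place BK@(5,4)
Op 5: remove (5,4)
Op 6: place BQ@(0,5)
Op 7: place WN@(5,5)
Per-piece attacks for B:
  BQ@(0,5): attacks (0,4) (0,3) (0,2) (0,1) (0,0) (1,5) (2,5) (3,5) (4,5) (1,4) (2,3) (3,2) (4,1) (5,0) [ray(1,0) blocked at (4,5); ray(1,-1) blocked at (5,0)]
  BR@(4,3): attacks (4,4) (4,5) (4,2) (4,1) (4,0) (5,3) (3,3) (2,3) (1,3) (0,3) [ray(0,1) blocked at (4,5)]
  BN@(4,5): attacks (5,3) (3,3) (2,4)
B attacks (4,5): yes

Answer: yes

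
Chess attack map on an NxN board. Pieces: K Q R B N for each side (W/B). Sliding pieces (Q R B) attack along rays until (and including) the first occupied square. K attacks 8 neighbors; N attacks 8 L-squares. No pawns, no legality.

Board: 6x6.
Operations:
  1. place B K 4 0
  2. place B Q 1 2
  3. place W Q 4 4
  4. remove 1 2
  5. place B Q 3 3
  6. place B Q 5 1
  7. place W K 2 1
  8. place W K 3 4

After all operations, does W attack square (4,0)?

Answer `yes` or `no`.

Answer: yes

Derivation:
Op 1: place BK@(4,0)
Op 2: place BQ@(1,2)
Op 3: place WQ@(4,4)
Op 4: remove (1,2)
Op 5: place BQ@(3,3)
Op 6: place BQ@(5,1)
Op 7: place WK@(2,1)
Op 8: place WK@(3,4)
Per-piece attacks for W:
  WK@(2,1): attacks (2,2) (2,0) (3,1) (1,1) (3,2) (3,0) (1,2) (1,0)
  WK@(3,4): attacks (3,5) (3,3) (4,4) (2,4) (4,5) (4,3) (2,5) (2,3)
  WQ@(4,4): attacks (4,5) (4,3) (4,2) (4,1) (4,0) (5,4) (3,4) (5,5) (5,3) (3,5) (3,3) [ray(0,-1) blocked at (4,0); ray(-1,0) blocked at (3,4); ray(-1,-1) blocked at (3,3)]
W attacks (4,0): yes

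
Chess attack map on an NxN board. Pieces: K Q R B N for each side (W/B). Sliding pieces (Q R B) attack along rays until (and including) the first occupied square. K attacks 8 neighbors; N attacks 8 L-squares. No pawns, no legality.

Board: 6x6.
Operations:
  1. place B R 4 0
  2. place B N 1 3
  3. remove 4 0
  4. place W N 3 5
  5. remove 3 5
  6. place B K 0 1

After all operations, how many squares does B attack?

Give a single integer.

Answer: 11

Derivation:
Op 1: place BR@(4,0)
Op 2: place BN@(1,3)
Op 3: remove (4,0)
Op 4: place WN@(3,5)
Op 5: remove (3,5)
Op 6: place BK@(0,1)
Per-piece attacks for B:
  BK@(0,1): attacks (0,2) (0,0) (1,1) (1,2) (1,0)
  BN@(1,3): attacks (2,5) (3,4) (0,5) (2,1) (3,2) (0,1)
Union (11 distinct): (0,0) (0,1) (0,2) (0,5) (1,0) (1,1) (1,2) (2,1) (2,5) (3,2) (3,4)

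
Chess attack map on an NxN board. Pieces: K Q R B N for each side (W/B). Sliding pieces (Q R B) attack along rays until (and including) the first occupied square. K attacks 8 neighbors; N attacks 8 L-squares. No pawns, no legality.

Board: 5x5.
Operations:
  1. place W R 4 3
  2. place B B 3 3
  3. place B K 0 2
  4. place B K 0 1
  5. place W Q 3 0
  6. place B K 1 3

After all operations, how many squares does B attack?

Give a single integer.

Op 1: place WR@(4,3)
Op 2: place BB@(3,3)
Op 3: place BK@(0,2)
Op 4: place BK@(0,1)
Op 5: place WQ@(3,0)
Op 6: place BK@(1,3)
Per-piece attacks for B:
  BK@(0,1): attacks (0,2) (0,0) (1,1) (1,2) (1,0)
  BK@(0,2): attacks (0,3) (0,1) (1,2) (1,3) (1,1)
  BK@(1,3): attacks (1,4) (1,2) (2,3) (0,3) (2,4) (2,2) (0,4) (0,2)
  BB@(3,3): attacks (4,4) (4,2) (2,4) (2,2) (1,1) (0,0)
Union (15 distinct): (0,0) (0,1) (0,2) (0,3) (0,4) (1,0) (1,1) (1,2) (1,3) (1,4) (2,2) (2,3) (2,4) (4,2) (4,4)

Answer: 15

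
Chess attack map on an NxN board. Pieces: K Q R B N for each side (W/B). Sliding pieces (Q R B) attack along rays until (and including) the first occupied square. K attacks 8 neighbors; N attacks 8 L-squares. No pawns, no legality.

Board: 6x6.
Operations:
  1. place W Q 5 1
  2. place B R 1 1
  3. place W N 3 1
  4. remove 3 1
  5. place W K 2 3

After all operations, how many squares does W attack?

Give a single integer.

Answer: 20

Derivation:
Op 1: place WQ@(5,1)
Op 2: place BR@(1,1)
Op 3: place WN@(3,1)
Op 4: remove (3,1)
Op 5: place WK@(2,3)
Per-piece attacks for W:
  WK@(2,3): attacks (2,4) (2,2) (3,3) (1,3) (3,4) (3,2) (1,4) (1,2)
  WQ@(5,1): attacks (5,2) (5,3) (5,4) (5,5) (5,0) (4,1) (3,1) (2,1) (1,1) (4,2) (3,3) (2,4) (1,5) (4,0) [ray(-1,0) blocked at (1,1)]
Union (20 distinct): (1,1) (1,2) (1,3) (1,4) (1,5) (2,1) (2,2) (2,4) (3,1) (3,2) (3,3) (3,4) (4,0) (4,1) (4,2) (5,0) (5,2) (5,3) (5,4) (5,5)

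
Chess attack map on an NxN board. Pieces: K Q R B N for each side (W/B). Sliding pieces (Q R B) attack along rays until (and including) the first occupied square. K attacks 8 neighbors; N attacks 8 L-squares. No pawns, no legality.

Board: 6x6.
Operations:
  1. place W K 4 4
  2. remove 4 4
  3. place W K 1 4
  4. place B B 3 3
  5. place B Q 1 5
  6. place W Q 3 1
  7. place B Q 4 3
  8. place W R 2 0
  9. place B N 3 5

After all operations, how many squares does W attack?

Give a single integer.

Op 1: place WK@(4,4)
Op 2: remove (4,4)
Op 3: place WK@(1,4)
Op 4: place BB@(3,3)
Op 5: place BQ@(1,5)
Op 6: place WQ@(3,1)
Op 7: place BQ@(4,3)
Op 8: place WR@(2,0)
Op 9: place BN@(3,5)
Per-piece attacks for W:
  WK@(1,4): attacks (1,5) (1,3) (2,4) (0,4) (2,5) (2,3) (0,5) (0,3)
  WR@(2,0): attacks (2,1) (2,2) (2,3) (2,4) (2,5) (3,0) (4,0) (5,0) (1,0) (0,0)
  WQ@(3,1): attacks (3,2) (3,3) (3,0) (4,1) (5,1) (2,1) (1,1) (0,1) (4,2) (5,3) (4,0) (2,2) (1,3) (0,4) (2,0) [ray(0,1) blocked at (3,3); ray(-1,-1) blocked at (2,0)]
Union (24 distinct): (0,0) (0,1) (0,3) (0,4) (0,5) (1,0) (1,1) (1,3) (1,5) (2,0) (2,1) (2,2) (2,3) (2,4) (2,5) (3,0) (3,2) (3,3) (4,0) (4,1) (4,2) (5,0) (5,1) (5,3)

Answer: 24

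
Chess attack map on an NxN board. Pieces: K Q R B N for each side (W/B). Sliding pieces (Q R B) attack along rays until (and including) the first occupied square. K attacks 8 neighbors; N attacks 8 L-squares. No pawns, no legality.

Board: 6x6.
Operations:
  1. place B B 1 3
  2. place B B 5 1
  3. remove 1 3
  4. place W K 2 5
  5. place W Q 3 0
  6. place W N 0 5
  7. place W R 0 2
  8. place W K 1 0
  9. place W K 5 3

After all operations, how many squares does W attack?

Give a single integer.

Op 1: place BB@(1,3)
Op 2: place BB@(5,1)
Op 3: remove (1,3)
Op 4: place WK@(2,5)
Op 5: place WQ@(3,0)
Op 6: place WN@(0,5)
Op 7: place WR@(0,2)
Op 8: place WK@(1,0)
Op 9: place WK@(5,3)
Per-piece attacks for W:
  WR@(0,2): attacks (0,3) (0,4) (0,5) (0,1) (0,0) (1,2) (2,2) (3,2) (4,2) (5,2) [ray(0,1) blocked at (0,5)]
  WN@(0,5): attacks (1,3) (2,4)
  WK@(1,0): attacks (1,1) (2,0) (0,0) (2,1) (0,1)
  WK@(2,5): attacks (2,4) (3,5) (1,5) (3,4) (1,4)
  WQ@(3,0): attacks (3,1) (3,2) (3,3) (3,4) (3,5) (4,0) (5,0) (2,0) (1,0) (4,1) (5,2) (2,1) (1,2) (0,3) [ray(-1,0) blocked at (1,0)]
  WK@(5,3): attacks (5,4) (5,2) (4,3) (4,4) (4,2)
Union (28 distinct): (0,0) (0,1) (0,3) (0,4) (0,5) (1,0) (1,1) (1,2) (1,3) (1,4) (1,5) (2,0) (2,1) (2,2) (2,4) (3,1) (3,2) (3,3) (3,4) (3,5) (4,0) (4,1) (4,2) (4,3) (4,4) (5,0) (5,2) (5,4)

Answer: 28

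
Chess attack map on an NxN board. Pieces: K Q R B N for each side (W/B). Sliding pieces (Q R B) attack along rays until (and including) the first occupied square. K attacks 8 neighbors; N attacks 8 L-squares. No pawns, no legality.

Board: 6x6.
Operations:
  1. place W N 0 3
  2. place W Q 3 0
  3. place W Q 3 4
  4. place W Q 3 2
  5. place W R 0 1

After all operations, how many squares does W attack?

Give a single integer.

Answer: 33

Derivation:
Op 1: place WN@(0,3)
Op 2: place WQ@(3,0)
Op 3: place WQ@(3,4)
Op 4: place WQ@(3,2)
Op 5: place WR@(0,1)
Per-piece attacks for W:
  WR@(0,1): attacks (0,2) (0,3) (0,0) (1,1) (2,1) (3,1) (4,1) (5,1) [ray(0,1) blocked at (0,3)]
  WN@(0,3): attacks (1,5) (2,4) (1,1) (2,2)
  WQ@(3,0): attacks (3,1) (3,2) (4,0) (5,0) (2,0) (1,0) (0,0) (4,1) (5,2) (2,1) (1,2) (0,3) [ray(0,1) blocked at (3,2); ray(-1,1) blocked at (0,3)]
  WQ@(3,2): attacks (3,3) (3,4) (3,1) (3,0) (4,2) (5,2) (2,2) (1,2) (0,2) (4,3) (5,4) (4,1) (5,0) (2,3) (1,4) (0,5) (2,1) (1,0) [ray(0,1) blocked at (3,4); ray(0,-1) blocked at (3,0)]
  WQ@(3,4): attacks (3,5) (3,3) (3,2) (4,4) (5,4) (2,4) (1,4) (0,4) (4,5) (4,3) (5,2) (2,5) (2,3) (1,2) (0,1) [ray(0,-1) blocked at (3,2); ray(-1,-1) blocked at (0,1)]
Union (33 distinct): (0,0) (0,1) (0,2) (0,3) (0,4) (0,5) (1,0) (1,1) (1,2) (1,4) (1,5) (2,0) (2,1) (2,2) (2,3) (2,4) (2,5) (3,0) (3,1) (3,2) (3,3) (3,4) (3,5) (4,0) (4,1) (4,2) (4,3) (4,4) (4,5) (5,0) (5,1) (5,2) (5,4)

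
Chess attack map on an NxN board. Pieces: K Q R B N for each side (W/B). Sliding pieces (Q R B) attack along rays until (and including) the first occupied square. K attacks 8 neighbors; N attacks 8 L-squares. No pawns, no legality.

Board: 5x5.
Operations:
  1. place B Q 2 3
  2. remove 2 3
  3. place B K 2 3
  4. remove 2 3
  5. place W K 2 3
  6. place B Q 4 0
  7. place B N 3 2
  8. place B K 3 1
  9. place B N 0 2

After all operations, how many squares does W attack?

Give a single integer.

Answer: 8

Derivation:
Op 1: place BQ@(2,3)
Op 2: remove (2,3)
Op 3: place BK@(2,3)
Op 4: remove (2,3)
Op 5: place WK@(2,3)
Op 6: place BQ@(4,0)
Op 7: place BN@(3,2)
Op 8: place BK@(3,1)
Op 9: place BN@(0,2)
Per-piece attacks for W:
  WK@(2,3): attacks (2,4) (2,2) (3,3) (1,3) (3,4) (3,2) (1,4) (1,2)
Union (8 distinct): (1,2) (1,3) (1,4) (2,2) (2,4) (3,2) (3,3) (3,4)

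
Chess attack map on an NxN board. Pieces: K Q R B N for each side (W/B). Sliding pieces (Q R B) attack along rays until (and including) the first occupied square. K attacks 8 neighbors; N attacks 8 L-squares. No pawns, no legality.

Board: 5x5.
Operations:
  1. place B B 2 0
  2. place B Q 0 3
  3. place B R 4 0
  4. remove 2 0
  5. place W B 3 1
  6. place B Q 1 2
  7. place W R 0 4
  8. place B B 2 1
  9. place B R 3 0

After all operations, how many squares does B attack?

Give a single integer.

Answer: 24

Derivation:
Op 1: place BB@(2,0)
Op 2: place BQ@(0,3)
Op 3: place BR@(4,0)
Op 4: remove (2,0)
Op 5: place WB@(3,1)
Op 6: place BQ@(1,2)
Op 7: place WR@(0,4)
Op 8: place BB@(2,1)
Op 9: place BR@(3,0)
Per-piece attacks for B:
  BQ@(0,3): attacks (0,4) (0,2) (0,1) (0,0) (1,3) (2,3) (3,3) (4,3) (1,4) (1,2) [ray(0,1) blocked at (0,4); ray(1,-1) blocked at (1,2)]
  BQ@(1,2): attacks (1,3) (1,4) (1,1) (1,0) (2,2) (3,2) (4,2) (0,2) (2,3) (3,4) (2,1) (0,3) (0,1) [ray(1,-1) blocked at (2,1); ray(-1,1) blocked at (0,3)]
  BB@(2,1): attacks (3,2) (4,3) (3,0) (1,2) (1,0) [ray(1,-1) blocked at (3,0); ray(-1,1) blocked at (1,2)]
  BR@(3,0): attacks (3,1) (4,0) (2,0) (1,0) (0,0) [ray(0,1) blocked at (3,1); ray(1,0) blocked at (4,0)]
  BR@(4,0): attacks (4,1) (4,2) (4,3) (4,4) (3,0) [ray(-1,0) blocked at (3,0)]
Union (24 distinct): (0,0) (0,1) (0,2) (0,3) (0,4) (1,0) (1,1) (1,2) (1,3) (1,4) (2,0) (2,1) (2,2) (2,3) (3,0) (3,1) (3,2) (3,3) (3,4) (4,0) (4,1) (4,2) (4,3) (4,4)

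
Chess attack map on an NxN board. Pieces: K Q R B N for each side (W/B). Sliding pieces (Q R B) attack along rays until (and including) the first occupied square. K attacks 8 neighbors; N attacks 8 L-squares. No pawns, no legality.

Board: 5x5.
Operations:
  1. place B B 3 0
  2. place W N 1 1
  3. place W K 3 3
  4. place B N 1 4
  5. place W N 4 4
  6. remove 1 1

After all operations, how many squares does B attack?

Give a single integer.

Answer: 7

Derivation:
Op 1: place BB@(3,0)
Op 2: place WN@(1,1)
Op 3: place WK@(3,3)
Op 4: place BN@(1,4)
Op 5: place WN@(4,4)
Op 6: remove (1,1)
Per-piece attacks for B:
  BN@(1,4): attacks (2,2) (3,3) (0,2)
  BB@(3,0): attacks (4,1) (2,1) (1,2) (0,3)
Union (7 distinct): (0,2) (0,3) (1,2) (2,1) (2,2) (3,3) (4,1)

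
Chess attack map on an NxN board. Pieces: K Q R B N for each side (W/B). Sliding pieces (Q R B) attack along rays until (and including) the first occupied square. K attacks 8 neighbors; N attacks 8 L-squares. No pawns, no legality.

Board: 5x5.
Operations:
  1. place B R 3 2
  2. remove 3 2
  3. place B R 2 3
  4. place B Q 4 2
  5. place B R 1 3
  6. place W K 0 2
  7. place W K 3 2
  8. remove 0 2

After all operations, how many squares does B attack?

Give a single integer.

Op 1: place BR@(3,2)
Op 2: remove (3,2)
Op 3: place BR@(2,3)
Op 4: place BQ@(4,2)
Op 5: place BR@(1,3)
Op 6: place WK@(0,2)
Op 7: place WK@(3,2)
Op 8: remove (0,2)
Per-piece attacks for B:
  BR@(1,3): attacks (1,4) (1,2) (1,1) (1,0) (2,3) (0,3) [ray(1,0) blocked at (2,3)]
  BR@(2,3): attacks (2,4) (2,2) (2,1) (2,0) (3,3) (4,3) (1,3) [ray(-1,0) blocked at (1,3)]
  BQ@(4,2): attacks (4,3) (4,4) (4,1) (4,0) (3,2) (3,3) (2,4) (3,1) (2,0) [ray(-1,0) blocked at (3,2)]
Union (18 distinct): (0,3) (1,0) (1,1) (1,2) (1,3) (1,4) (2,0) (2,1) (2,2) (2,3) (2,4) (3,1) (3,2) (3,3) (4,0) (4,1) (4,3) (4,4)

Answer: 18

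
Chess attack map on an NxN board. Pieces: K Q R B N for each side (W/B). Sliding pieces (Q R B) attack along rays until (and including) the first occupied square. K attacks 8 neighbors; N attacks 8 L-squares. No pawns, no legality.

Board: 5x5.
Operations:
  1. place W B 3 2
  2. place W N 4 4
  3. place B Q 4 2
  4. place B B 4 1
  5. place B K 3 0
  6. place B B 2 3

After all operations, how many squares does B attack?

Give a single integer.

Answer: 15

Derivation:
Op 1: place WB@(3,2)
Op 2: place WN@(4,4)
Op 3: place BQ@(4,2)
Op 4: place BB@(4,1)
Op 5: place BK@(3,0)
Op 6: place BB@(2,3)
Per-piece attacks for B:
  BB@(2,3): attacks (3,4) (3,2) (1,4) (1,2) (0,1) [ray(1,-1) blocked at (3,2)]
  BK@(3,0): attacks (3,1) (4,0) (2,0) (4,1) (2,1)
  BB@(4,1): attacks (3,2) (3,0) [ray(-1,1) blocked at (3,2); ray(-1,-1) blocked at (3,0)]
  BQ@(4,2): attacks (4,3) (4,4) (4,1) (3,2) (3,3) (2,4) (3,1) (2,0) [ray(0,1) blocked at (4,4); ray(0,-1) blocked at (4,1); ray(-1,0) blocked at (3,2)]
Union (15 distinct): (0,1) (1,2) (1,4) (2,0) (2,1) (2,4) (3,0) (3,1) (3,2) (3,3) (3,4) (4,0) (4,1) (4,3) (4,4)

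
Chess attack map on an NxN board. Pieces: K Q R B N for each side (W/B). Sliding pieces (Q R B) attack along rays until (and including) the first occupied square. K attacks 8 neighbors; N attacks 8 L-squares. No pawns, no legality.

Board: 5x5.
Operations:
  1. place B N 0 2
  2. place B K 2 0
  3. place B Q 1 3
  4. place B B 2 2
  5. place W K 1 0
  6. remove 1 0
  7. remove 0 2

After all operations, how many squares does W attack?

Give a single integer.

Op 1: place BN@(0,2)
Op 2: place BK@(2,0)
Op 3: place BQ@(1,3)
Op 4: place BB@(2,2)
Op 5: place WK@(1,0)
Op 6: remove (1,0)
Op 7: remove (0,2)
Per-piece attacks for W:
Union (0 distinct): (none)

Answer: 0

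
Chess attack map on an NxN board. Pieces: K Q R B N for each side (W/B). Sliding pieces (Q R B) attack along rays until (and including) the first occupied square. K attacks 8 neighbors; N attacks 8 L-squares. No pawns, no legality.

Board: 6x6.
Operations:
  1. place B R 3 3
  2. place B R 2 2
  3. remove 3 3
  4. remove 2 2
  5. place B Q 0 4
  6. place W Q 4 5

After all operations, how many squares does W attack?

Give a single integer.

Op 1: place BR@(3,3)
Op 2: place BR@(2,2)
Op 3: remove (3,3)
Op 4: remove (2,2)
Op 5: place BQ@(0,4)
Op 6: place WQ@(4,5)
Per-piece attacks for W:
  WQ@(4,5): attacks (4,4) (4,3) (4,2) (4,1) (4,0) (5,5) (3,5) (2,5) (1,5) (0,5) (5,4) (3,4) (2,3) (1,2) (0,1)
Union (15 distinct): (0,1) (0,5) (1,2) (1,5) (2,3) (2,5) (3,4) (3,5) (4,0) (4,1) (4,2) (4,3) (4,4) (5,4) (5,5)

Answer: 15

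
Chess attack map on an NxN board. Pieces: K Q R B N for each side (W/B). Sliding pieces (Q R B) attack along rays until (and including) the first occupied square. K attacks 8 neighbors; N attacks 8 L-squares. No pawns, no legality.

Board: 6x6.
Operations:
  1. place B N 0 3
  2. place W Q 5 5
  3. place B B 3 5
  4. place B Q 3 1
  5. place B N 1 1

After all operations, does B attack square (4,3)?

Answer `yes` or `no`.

Op 1: place BN@(0,3)
Op 2: place WQ@(5,5)
Op 3: place BB@(3,5)
Op 4: place BQ@(3,1)
Op 5: place BN@(1,1)
Per-piece attacks for B:
  BN@(0,3): attacks (1,5) (2,4) (1,1) (2,2)
  BN@(1,1): attacks (2,3) (3,2) (0,3) (3,0)
  BQ@(3,1): attacks (3,2) (3,3) (3,4) (3,5) (3,0) (4,1) (5,1) (2,1) (1,1) (4,2) (5,3) (4,0) (2,2) (1,3) (0,4) (2,0) [ray(0,1) blocked at (3,5); ray(-1,0) blocked at (1,1)]
  BB@(3,5): attacks (4,4) (5,3) (2,4) (1,3) (0,2)
B attacks (4,3): no

Answer: no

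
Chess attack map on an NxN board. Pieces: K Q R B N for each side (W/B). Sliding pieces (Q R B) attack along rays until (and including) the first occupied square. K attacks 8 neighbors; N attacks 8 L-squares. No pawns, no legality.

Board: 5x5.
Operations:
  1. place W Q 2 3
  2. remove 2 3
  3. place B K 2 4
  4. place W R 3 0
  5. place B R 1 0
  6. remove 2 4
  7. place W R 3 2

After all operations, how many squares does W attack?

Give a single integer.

Op 1: place WQ@(2,3)
Op 2: remove (2,3)
Op 3: place BK@(2,4)
Op 4: place WR@(3,0)
Op 5: place BR@(1,0)
Op 6: remove (2,4)
Op 7: place WR@(3,2)
Per-piece attacks for W:
  WR@(3,0): attacks (3,1) (3,2) (4,0) (2,0) (1,0) [ray(0,1) blocked at (3,2); ray(-1,0) blocked at (1,0)]
  WR@(3,2): attacks (3,3) (3,4) (3,1) (3,0) (4,2) (2,2) (1,2) (0,2) [ray(0,-1) blocked at (3,0)]
Union (12 distinct): (0,2) (1,0) (1,2) (2,0) (2,2) (3,0) (3,1) (3,2) (3,3) (3,4) (4,0) (4,2)

Answer: 12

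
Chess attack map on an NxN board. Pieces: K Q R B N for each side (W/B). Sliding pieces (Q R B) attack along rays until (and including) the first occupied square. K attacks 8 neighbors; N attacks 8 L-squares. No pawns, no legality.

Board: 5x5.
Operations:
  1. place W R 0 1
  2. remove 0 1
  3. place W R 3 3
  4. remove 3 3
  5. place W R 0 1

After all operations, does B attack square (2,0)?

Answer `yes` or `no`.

Answer: no

Derivation:
Op 1: place WR@(0,1)
Op 2: remove (0,1)
Op 3: place WR@(3,3)
Op 4: remove (3,3)
Op 5: place WR@(0,1)
Per-piece attacks for B:
B attacks (2,0): no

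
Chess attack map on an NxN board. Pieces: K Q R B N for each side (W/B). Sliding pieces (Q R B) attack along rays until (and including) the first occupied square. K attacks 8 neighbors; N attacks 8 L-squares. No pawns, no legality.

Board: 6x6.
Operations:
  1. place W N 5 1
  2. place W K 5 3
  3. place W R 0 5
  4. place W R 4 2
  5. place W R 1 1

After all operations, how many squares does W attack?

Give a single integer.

Answer: 27

Derivation:
Op 1: place WN@(5,1)
Op 2: place WK@(5,3)
Op 3: place WR@(0,5)
Op 4: place WR@(4,2)
Op 5: place WR@(1,1)
Per-piece attacks for W:
  WR@(0,5): attacks (0,4) (0,3) (0,2) (0,1) (0,0) (1,5) (2,5) (3,5) (4,5) (5,5)
  WR@(1,1): attacks (1,2) (1,3) (1,4) (1,5) (1,0) (2,1) (3,1) (4,1) (5,1) (0,1) [ray(1,0) blocked at (5,1)]
  WR@(4,2): attacks (4,3) (4,4) (4,5) (4,1) (4,0) (5,2) (3,2) (2,2) (1,2) (0,2)
  WN@(5,1): attacks (4,3) (3,2) (3,0)
  WK@(5,3): attacks (5,4) (5,2) (4,3) (4,4) (4,2)
Union (27 distinct): (0,0) (0,1) (0,2) (0,3) (0,4) (1,0) (1,2) (1,3) (1,4) (1,5) (2,1) (2,2) (2,5) (3,0) (3,1) (3,2) (3,5) (4,0) (4,1) (4,2) (4,3) (4,4) (4,5) (5,1) (5,2) (5,4) (5,5)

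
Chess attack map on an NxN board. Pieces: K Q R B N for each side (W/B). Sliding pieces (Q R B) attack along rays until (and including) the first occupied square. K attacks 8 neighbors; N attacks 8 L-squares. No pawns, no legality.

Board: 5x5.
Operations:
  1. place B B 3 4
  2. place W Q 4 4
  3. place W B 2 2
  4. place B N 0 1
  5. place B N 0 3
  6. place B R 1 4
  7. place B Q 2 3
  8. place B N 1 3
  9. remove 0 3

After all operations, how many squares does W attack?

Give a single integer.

Answer: 12

Derivation:
Op 1: place BB@(3,4)
Op 2: place WQ@(4,4)
Op 3: place WB@(2,2)
Op 4: place BN@(0,1)
Op 5: place BN@(0,3)
Op 6: place BR@(1,4)
Op 7: place BQ@(2,3)
Op 8: place BN@(1,3)
Op 9: remove (0,3)
Per-piece attacks for W:
  WB@(2,2): attacks (3,3) (4,4) (3,1) (4,0) (1,3) (1,1) (0,0) [ray(1,1) blocked at (4,4); ray(-1,1) blocked at (1,3)]
  WQ@(4,4): attacks (4,3) (4,2) (4,1) (4,0) (3,4) (3,3) (2,2) [ray(-1,0) blocked at (3,4); ray(-1,-1) blocked at (2,2)]
Union (12 distinct): (0,0) (1,1) (1,3) (2,2) (3,1) (3,3) (3,4) (4,0) (4,1) (4,2) (4,3) (4,4)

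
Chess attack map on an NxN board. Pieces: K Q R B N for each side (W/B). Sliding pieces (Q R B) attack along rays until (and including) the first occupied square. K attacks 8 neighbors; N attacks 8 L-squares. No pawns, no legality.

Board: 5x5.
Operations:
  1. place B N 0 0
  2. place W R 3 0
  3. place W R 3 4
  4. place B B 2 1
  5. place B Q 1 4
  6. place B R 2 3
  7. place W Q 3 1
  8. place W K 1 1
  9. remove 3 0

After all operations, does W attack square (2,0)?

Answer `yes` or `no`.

Op 1: place BN@(0,0)
Op 2: place WR@(3,0)
Op 3: place WR@(3,4)
Op 4: place BB@(2,1)
Op 5: place BQ@(1,4)
Op 6: place BR@(2,3)
Op 7: place WQ@(3,1)
Op 8: place WK@(1,1)
Op 9: remove (3,0)
Per-piece attacks for W:
  WK@(1,1): attacks (1,2) (1,0) (2,1) (0,1) (2,2) (2,0) (0,2) (0,0)
  WQ@(3,1): attacks (3,2) (3,3) (3,4) (3,0) (4,1) (2,1) (4,2) (4,0) (2,2) (1,3) (0,4) (2,0) [ray(0,1) blocked at (3,4); ray(-1,0) blocked at (2,1)]
  WR@(3,4): attacks (3,3) (3,2) (3,1) (4,4) (2,4) (1,4) [ray(0,-1) blocked at (3,1); ray(-1,0) blocked at (1,4)]
W attacks (2,0): yes

Answer: yes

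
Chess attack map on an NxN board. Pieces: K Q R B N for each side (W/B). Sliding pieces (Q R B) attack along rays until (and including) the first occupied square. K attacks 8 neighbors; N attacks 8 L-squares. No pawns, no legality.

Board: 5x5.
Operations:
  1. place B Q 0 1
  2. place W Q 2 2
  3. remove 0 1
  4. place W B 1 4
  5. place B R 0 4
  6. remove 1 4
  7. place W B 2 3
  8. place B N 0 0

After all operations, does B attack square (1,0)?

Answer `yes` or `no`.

Op 1: place BQ@(0,1)
Op 2: place WQ@(2,2)
Op 3: remove (0,1)
Op 4: place WB@(1,4)
Op 5: place BR@(0,4)
Op 6: remove (1,4)
Op 7: place WB@(2,3)
Op 8: place BN@(0,0)
Per-piece attacks for B:
  BN@(0,0): attacks (1,2) (2,1)
  BR@(0,4): attacks (0,3) (0,2) (0,1) (0,0) (1,4) (2,4) (3,4) (4,4) [ray(0,-1) blocked at (0,0)]
B attacks (1,0): no

Answer: no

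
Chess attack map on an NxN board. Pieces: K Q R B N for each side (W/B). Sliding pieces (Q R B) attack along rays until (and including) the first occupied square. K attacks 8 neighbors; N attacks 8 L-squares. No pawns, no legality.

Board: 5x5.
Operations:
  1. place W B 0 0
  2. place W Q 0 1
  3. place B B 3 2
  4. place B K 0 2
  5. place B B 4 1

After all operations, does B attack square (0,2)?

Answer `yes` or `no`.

Answer: no

Derivation:
Op 1: place WB@(0,0)
Op 2: place WQ@(0,1)
Op 3: place BB@(3,2)
Op 4: place BK@(0,2)
Op 5: place BB@(4,1)
Per-piece attacks for B:
  BK@(0,2): attacks (0,3) (0,1) (1,2) (1,3) (1,1)
  BB@(3,2): attacks (4,3) (4,1) (2,3) (1,4) (2,1) (1,0) [ray(1,-1) blocked at (4,1)]
  BB@(4,1): attacks (3,2) (3,0) [ray(-1,1) blocked at (3,2)]
B attacks (0,2): no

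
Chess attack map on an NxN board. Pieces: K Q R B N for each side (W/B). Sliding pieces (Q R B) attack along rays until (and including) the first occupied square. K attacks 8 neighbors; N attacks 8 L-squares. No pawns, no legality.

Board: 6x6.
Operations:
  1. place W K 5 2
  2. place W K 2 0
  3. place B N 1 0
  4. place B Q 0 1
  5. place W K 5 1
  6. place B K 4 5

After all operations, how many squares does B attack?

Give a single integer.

Op 1: place WK@(5,2)
Op 2: place WK@(2,0)
Op 3: place BN@(1,0)
Op 4: place BQ@(0,1)
Op 5: place WK@(5,1)
Op 6: place BK@(4,5)
Per-piece attacks for B:
  BQ@(0,1): attacks (0,2) (0,3) (0,4) (0,5) (0,0) (1,1) (2,1) (3,1) (4,1) (5,1) (1,2) (2,3) (3,4) (4,5) (1,0) [ray(1,0) blocked at (5,1); ray(1,1) blocked at (4,5); ray(1,-1) blocked at (1,0)]
  BN@(1,0): attacks (2,2) (3,1) (0,2)
  BK@(4,5): attacks (4,4) (5,5) (3,5) (5,4) (3,4)
Union (20 distinct): (0,0) (0,2) (0,3) (0,4) (0,5) (1,0) (1,1) (1,2) (2,1) (2,2) (2,3) (3,1) (3,4) (3,5) (4,1) (4,4) (4,5) (5,1) (5,4) (5,5)

Answer: 20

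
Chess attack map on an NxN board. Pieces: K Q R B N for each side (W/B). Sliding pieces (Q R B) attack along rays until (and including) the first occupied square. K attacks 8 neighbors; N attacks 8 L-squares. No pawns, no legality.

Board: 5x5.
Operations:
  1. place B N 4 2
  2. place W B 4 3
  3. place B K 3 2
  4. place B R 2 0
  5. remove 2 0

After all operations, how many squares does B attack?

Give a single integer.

Answer: 10

Derivation:
Op 1: place BN@(4,2)
Op 2: place WB@(4,3)
Op 3: place BK@(3,2)
Op 4: place BR@(2,0)
Op 5: remove (2,0)
Per-piece attacks for B:
  BK@(3,2): attacks (3,3) (3,1) (4,2) (2,2) (4,3) (4,1) (2,3) (2,1)
  BN@(4,2): attacks (3,4) (2,3) (3,0) (2,1)
Union (10 distinct): (2,1) (2,2) (2,3) (3,0) (3,1) (3,3) (3,4) (4,1) (4,2) (4,3)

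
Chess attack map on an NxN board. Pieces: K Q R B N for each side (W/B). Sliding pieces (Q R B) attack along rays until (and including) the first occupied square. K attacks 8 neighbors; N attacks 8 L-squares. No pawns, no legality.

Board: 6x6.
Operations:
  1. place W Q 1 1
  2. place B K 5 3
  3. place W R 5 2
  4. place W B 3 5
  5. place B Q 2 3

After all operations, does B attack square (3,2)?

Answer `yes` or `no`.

Answer: yes

Derivation:
Op 1: place WQ@(1,1)
Op 2: place BK@(5,3)
Op 3: place WR@(5,2)
Op 4: place WB@(3,5)
Op 5: place BQ@(2,3)
Per-piece attacks for B:
  BQ@(2,3): attacks (2,4) (2,5) (2,2) (2,1) (2,0) (3,3) (4,3) (5,3) (1,3) (0,3) (3,4) (4,5) (3,2) (4,1) (5,0) (1,4) (0,5) (1,2) (0,1) [ray(1,0) blocked at (5,3)]
  BK@(5,3): attacks (5,4) (5,2) (4,3) (4,4) (4,2)
B attacks (3,2): yes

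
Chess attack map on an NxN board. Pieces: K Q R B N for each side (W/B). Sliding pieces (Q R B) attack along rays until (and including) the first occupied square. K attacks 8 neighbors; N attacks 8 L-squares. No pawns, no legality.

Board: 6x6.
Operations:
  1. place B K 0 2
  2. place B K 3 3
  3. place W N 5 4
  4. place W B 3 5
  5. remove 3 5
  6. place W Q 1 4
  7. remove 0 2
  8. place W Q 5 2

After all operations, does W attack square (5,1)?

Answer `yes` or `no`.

Answer: yes

Derivation:
Op 1: place BK@(0,2)
Op 2: place BK@(3,3)
Op 3: place WN@(5,4)
Op 4: place WB@(3,5)
Op 5: remove (3,5)
Op 6: place WQ@(1,4)
Op 7: remove (0,2)
Op 8: place WQ@(5,2)
Per-piece attacks for W:
  WQ@(1,4): attacks (1,5) (1,3) (1,2) (1,1) (1,0) (2,4) (3,4) (4,4) (5,4) (0,4) (2,5) (2,3) (3,2) (4,1) (5,0) (0,5) (0,3) [ray(1,0) blocked at (5,4)]
  WQ@(5,2): attacks (5,3) (5,4) (5,1) (5,0) (4,2) (3,2) (2,2) (1,2) (0,2) (4,3) (3,4) (2,5) (4,1) (3,0) [ray(0,1) blocked at (5,4)]
  WN@(5,4): attacks (3,5) (4,2) (3,3)
W attacks (5,1): yes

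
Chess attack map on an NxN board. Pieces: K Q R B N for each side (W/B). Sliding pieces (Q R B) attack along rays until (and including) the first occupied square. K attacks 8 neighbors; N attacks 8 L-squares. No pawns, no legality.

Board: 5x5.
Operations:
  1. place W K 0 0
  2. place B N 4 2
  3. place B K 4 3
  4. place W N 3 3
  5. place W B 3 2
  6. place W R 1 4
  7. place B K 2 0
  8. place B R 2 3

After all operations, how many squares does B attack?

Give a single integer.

Op 1: place WK@(0,0)
Op 2: place BN@(4,2)
Op 3: place BK@(4,3)
Op 4: place WN@(3,3)
Op 5: place WB@(3,2)
Op 6: place WR@(1,4)
Op 7: place BK@(2,0)
Op 8: place BR@(2,3)
Per-piece attacks for B:
  BK@(2,0): attacks (2,1) (3,0) (1,0) (3,1) (1,1)
  BR@(2,3): attacks (2,4) (2,2) (2,1) (2,0) (3,3) (1,3) (0,3) [ray(0,-1) blocked at (2,0); ray(1,0) blocked at (3,3)]
  BN@(4,2): attacks (3,4) (2,3) (3,0) (2,1)
  BK@(4,3): attacks (4,4) (4,2) (3,3) (3,4) (3,2)
Union (16 distinct): (0,3) (1,0) (1,1) (1,3) (2,0) (2,1) (2,2) (2,3) (2,4) (3,0) (3,1) (3,2) (3,3) (3,4) (4,2) (4,4)

Answer: 16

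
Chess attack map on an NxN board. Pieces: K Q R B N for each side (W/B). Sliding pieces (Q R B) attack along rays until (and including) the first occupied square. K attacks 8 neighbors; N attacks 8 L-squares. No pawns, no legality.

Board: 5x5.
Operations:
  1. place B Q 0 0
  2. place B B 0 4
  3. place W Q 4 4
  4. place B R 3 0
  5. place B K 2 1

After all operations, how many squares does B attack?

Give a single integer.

Answer: 18

Derivation:
Op 1: place BQ@(0,0)
Op 2: place BB@(0,4)
Op 3: place WQ@(4,4)
Op 4: place BR@(3,0)
Op 5: place BK@(2,1)
Per-piece attacks for B:
  BQ@(0,0): attacks (0,1) (0,2) (0,3) (0,4) (1,0) (2,0) (3,0) (1,1) (2,2) (3,3) (4,4) [ray(0,1) blocked at (0,4); ray(1,0) blocked at (3,0); ray(1,1) blocked at (4,4)]
  BB@(0,4): attacks (1,3) (2,2) (3,1) (4,0)
  BK@(2,1): attacks (2,2) (2,0) (3,1) (1,1) (3,2) (3,0) (1,2) (1,0)
  BR@(3,0): attacks (3,1) (3,2) (3,3) (3,4) (4,0) (2,0) (1,0) (0,0) [ray(-1,0) blocked at (0,0)]
Union (18 distinct): (0,0) (0,1) (0,2) (0,3) (0,4) (1,0) (1,1) (1,2) (1,3) (2,0) (2,2) (3,0) (3,1) (3,2) (3,3) (3,4) (4,0) (4,4)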